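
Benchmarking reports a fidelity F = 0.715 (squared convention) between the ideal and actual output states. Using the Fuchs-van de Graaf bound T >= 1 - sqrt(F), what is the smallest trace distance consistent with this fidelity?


Fuchs-van de Graaf (squared-fidelity convention): 1 - sqrt(F) <= T <= sqrt(1 - F).
Lower bound: T >= 1 - sqrt(F)
sqrt(F) = sqrt(0.715) = 0.8456
T >= 1 - 0.8456
T >= 0.1544

0.1544


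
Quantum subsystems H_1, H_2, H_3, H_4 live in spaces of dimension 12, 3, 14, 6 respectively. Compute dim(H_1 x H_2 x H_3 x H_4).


dim(H_1 x H_2 x H_3 x H_4) = 12 * 3 * 14 * 6
= 36 * 14 * 6
= 504 * 6
= 3024

3024


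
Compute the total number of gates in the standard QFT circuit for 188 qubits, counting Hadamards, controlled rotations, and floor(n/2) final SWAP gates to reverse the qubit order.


Hadamard gates: 188
Controlled rotations: n*(n-1)/2 = 188*187/2 = 17578
SWAP gates: floor(n/2) = floor(188/2) = 94
Total = 188 + 17578 + 94
= 17860

17860


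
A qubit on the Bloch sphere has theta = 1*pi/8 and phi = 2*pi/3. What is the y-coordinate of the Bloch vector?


theta = 0.3927, phi = 2.0944
r_y = sin(theta)*sin(phi) = 0.3827 * 0.8660
r_y = 0.3314

0.3314


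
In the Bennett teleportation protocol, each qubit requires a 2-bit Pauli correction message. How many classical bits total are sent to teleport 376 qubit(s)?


Quantum teleportation requires 2 classical bits per qubit teleported.
376 qubit(s) -> 2 * 376 = 752 classical bits

752


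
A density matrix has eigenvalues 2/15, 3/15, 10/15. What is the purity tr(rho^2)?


tr(rho^2) = sum of eigenvalues squared
= (2/15)^2 + (3/15)^2 + (10/15)^2
= (4 + 9 + 100) / 225
= 113/225
= 0.5022

0.5022


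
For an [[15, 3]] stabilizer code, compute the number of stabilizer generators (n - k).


For an [[n,k]] stabilizer code:
Number of stabilizer generators = n - k
= 15 - 3
= 12

12


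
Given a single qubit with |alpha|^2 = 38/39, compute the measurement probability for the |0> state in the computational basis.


|alpha|^2 = 38/39 = 0.9744
|beta|^2 = 1 - 38/39 = 1/39 = 0.0256
P(|0>) = |alpha|^2 = 0.9744

0.9744


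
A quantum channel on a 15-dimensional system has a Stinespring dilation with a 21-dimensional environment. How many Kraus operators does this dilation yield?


Tracing out the environment in an orthonormal basis {|i>_E} gives Kraus operators K_i = <i|_E U |0>_E.
Number of Kraus operators = dim(H_env) = d_env
= 21

21


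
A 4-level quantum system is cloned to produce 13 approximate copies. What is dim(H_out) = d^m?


Output space = H^(tensor 13) where dim(H) = 4
dim = 4^13
= 16 (after 2 factors)
= 64 (after 3 factors)
= 256 (after 4 factors)
= 1024 (after 5 factors)
= 4096 (after 6 factors)
= 16384 (after 7 factors)
= 65536 (after 8 factors)
= 262144 (after 9 factors)
= 1048576 (after 10 factors)
= 4194304 (after 11 factors)
= 16777216 (after 12 factors)
= 67108864 (after 13 factors)
= 67108864

67108864


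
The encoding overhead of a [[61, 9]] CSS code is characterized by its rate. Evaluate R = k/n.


Code rate R = k/n
= 9/61
= 0.1475

0.1475


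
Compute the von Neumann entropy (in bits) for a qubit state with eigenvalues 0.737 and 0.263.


S = -p*log2(p) - (1-p)*log2(1-p)
p = 0.7370, 1-p = 0.2630
= -0.7370 * log2(0.7370) - 0.2630 * log2(0.2630)
= -(-0.3245) - (-0.5068)
= 0.8312

0.8312


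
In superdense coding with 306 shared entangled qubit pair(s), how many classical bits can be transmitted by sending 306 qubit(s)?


Superdense coding allows 2 classical bits per shared entangled pair.
306 pair(s) -> 2 * 306 = 612 classical bits

612


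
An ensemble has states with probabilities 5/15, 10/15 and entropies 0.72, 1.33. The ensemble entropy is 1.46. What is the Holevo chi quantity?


chi = S(rho) - sum_i p_i * S(rho_i)
Weighted entropy = 5/15 * 0.72 + 10/15 * 1.33
= 1.1267
chi = 1.46 - 1.1267
= 0.3333

0.3333


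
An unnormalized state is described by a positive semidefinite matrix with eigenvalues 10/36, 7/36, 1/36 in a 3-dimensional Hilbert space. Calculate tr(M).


tr(M) = sum of eigenvalues
= 10/36 + 7/36 + 1/36
= 18/36
= 0.5000

0.5000


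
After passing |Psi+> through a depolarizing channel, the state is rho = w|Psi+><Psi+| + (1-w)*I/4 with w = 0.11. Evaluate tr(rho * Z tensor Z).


|Psi+> = (|01> + |10>)/sqrt(2)
For the pure Bell state, <Z_A Z_B> = -1 (Bell-state Pauli correlator).
The maximally-mixed part I/4 has tr(I/4 * P tensor P) = 0 for any traceless Pauli P.
So <Z_A Z_B>_rho = w * (-1) + (1 - w) * 0
= 0.11 * (-1)
= -0.1100

-0.1100


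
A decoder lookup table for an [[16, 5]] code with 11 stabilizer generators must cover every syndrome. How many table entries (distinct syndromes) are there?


Each stabilizer generator gives a binary (+1 or -1) measurement outcome.
With 11 independent generators:
Total syndromes = 2^11
= 2048

2048


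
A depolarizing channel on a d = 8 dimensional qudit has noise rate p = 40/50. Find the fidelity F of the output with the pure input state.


F = (1-p) + p/d
= (1 - 0.8000) + 0.8000/8
= 0.2000 + 0.1000
= 0.3000

0.3000


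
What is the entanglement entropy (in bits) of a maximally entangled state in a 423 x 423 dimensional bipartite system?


For a maximally entangled state in d x d:
S = log2(d) = log2(423)
= 8.7245

8.7245


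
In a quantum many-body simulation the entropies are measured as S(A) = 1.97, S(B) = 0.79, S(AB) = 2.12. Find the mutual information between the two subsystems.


I(A:B) = S(A) + S(B) - S(AB)
= 1.97 + 0.79 - 2.12
= 0.6400

0.6400


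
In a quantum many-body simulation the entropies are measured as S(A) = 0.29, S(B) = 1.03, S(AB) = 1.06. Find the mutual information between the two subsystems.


I(A:B) = S(A) + S(B) - S(AB)
= 0.29 + 1.03 - 1.06
= 0.2600

0.2600


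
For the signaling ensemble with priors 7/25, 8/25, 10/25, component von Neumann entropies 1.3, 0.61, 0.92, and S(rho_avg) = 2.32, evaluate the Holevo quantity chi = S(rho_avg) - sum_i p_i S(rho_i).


chi = S(rho) - sum_i p_i * S(rho_i)
Weighted entropy = 7/25 * 1.3 + 8/25 * 0.61 + 10/25 * 0.92
= 0.9272
chi = 2.32 - 0.9272
= 1.3928

1.3928


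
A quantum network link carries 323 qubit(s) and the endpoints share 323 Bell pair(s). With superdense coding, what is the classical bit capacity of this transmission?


Superdense coding allows 2 classical bits per shared entangled pair.
323 pair(s) -> 2 * 323 = 646 classical bits

646


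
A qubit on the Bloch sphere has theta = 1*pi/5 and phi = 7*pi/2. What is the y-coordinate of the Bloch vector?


theta = 0.6283, phi = 10.9956
r_y = sin(theta)*sin(phi) = 0.5878 * -1.0000
r_y = -0.5878

-0.5878


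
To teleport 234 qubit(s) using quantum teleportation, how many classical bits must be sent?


Quantum teleportation requires 2 classical bits per qubit teleported.
234 qubit(s) -> 2 * 234 = 468 classical bits

468


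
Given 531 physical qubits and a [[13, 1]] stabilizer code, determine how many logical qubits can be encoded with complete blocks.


Each code block uses 13 physical qubits for 1 logical qubit(s).
Number of complete blocks = floor(531 / 13) = 40
Logical qubits = 40 * 1
= 40

40


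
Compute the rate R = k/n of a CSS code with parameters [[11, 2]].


Code rate R = k/n
= 2/11
= 0.1818

0.1818


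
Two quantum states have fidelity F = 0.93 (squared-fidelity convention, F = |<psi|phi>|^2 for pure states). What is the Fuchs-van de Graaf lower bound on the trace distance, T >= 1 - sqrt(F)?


Fuchs-van de Graaf (squared-fidelity convention): 1 - sqrt(F) <= T <= sqrt(1 - F).
Lower bound: T >= 1 - sqrt(F)
sqrt(F) = sqrt(0.93) = 0.9644
T >= 1 - 0.9644
T >= 0.0356

0.0356


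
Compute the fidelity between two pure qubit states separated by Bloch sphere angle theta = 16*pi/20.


For states separated by angle theta on Bloch sphere:
F = cos^2(theta/2)
theta = 16*pi/20 = 2.5133
theta/2 = 1.2566
cos(theta/2) = 0.3090
F = 0.0955

0.0955


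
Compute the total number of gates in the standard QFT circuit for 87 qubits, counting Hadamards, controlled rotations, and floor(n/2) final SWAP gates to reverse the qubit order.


Hadamard gates: 87
Controlled rotations: n*(n-1)/2 = 87*86/2 = 3741
SWAP gates: floor(n/2) = floor(87/2) = 43
Total = 87 + 3741 + 43
= 3871

3871


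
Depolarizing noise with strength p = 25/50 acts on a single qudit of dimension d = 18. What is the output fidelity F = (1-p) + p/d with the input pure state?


F = (1-p) + p/d
= (1 - 0.5000) + 0.5000/18
= 0.5000 + 0.0278
= 0.5278

0.5278


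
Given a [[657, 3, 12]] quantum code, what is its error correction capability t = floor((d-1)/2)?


Code parameters: [[657, 3, 12]], distance d = 12.
Number of correctable errors = floor((d-1)/2)
= floor((12 - 1)/2)
= floor(11/2)
= 5

5


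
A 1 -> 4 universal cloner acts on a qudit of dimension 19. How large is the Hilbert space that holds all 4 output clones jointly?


Output space = H^(tensor 4) where dim(H) = 19
dim = 19^4
= 361 (after 2 factors)
= 6859 (after 3 factors)
= 130321 (after 4 factors)
= 130321

130321


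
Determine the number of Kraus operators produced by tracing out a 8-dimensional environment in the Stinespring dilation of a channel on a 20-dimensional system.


Tracing out the environment in an orthonormal basis {|i>_E} gives Kraus operators K_i = <i|_E U |0>_E.
Number of Kraus operators = dim(H_env) = d_env
= 8

8


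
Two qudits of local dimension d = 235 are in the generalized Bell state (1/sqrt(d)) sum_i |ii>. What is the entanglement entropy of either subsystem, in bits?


For a maximally entangled state in d x d:
S = log2(d) = log2(235)
= 7.8765

7.8765


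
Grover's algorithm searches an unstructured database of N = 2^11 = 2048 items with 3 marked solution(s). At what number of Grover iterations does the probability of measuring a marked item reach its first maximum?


After j Grover iterations the success probability is P(j) = sin^2((2j+1)*theta), where sin(theta) = sqrt(k/N).
N = 2^11 = 2048, k = 3
sin(theta) = sqrt(k/N) = 0.03827327723
theta = arcsin(sqrt(k/N)) = 0.03828262746 rad
P(j) reaches its first maximum when (2j+1)*theta is as close as possible to pi/2, i.e. j = round(pi/(4*theta) - 1/2).
pi/(4*theta) - 1/2 = 20.0158
(For comparison, the common estimate pi/4 * sqrt(N/k) = 20.5208; the exact maximiser is used here.)
Optimal iterations = 20

20


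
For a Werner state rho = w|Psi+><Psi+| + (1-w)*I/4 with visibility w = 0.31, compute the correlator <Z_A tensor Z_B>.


|Psi+> = (|01> + |10>)/sqrt(2)
For the pure Bell state, <Z_A Z_B> = -1 (Bell-state Pauli correlator).
The maximally-mixed part I/4 has tr(I/4 * P tensor P) = 0 for any traceless Pauli P.
So <Z_A Z_B>_rho = w * (-1) + (1 - w) * 0
= 0.31 * (-1)
= -0.3100

-0.3100


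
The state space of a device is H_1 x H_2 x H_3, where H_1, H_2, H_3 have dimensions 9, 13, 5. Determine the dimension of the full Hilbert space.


dim(H_1 x H_2 x H_3) = 9 * 13 * 5
= 117 * 5
= 585

585


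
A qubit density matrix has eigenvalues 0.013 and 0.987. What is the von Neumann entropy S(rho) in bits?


S = -p*log2(p) - (1-p)*log2(1-p)
p = 0.0130, 1-p = 0.9870
= -0.0130 * log2(0.0130) - 0.9870 * log2(0.9870)
= -(-0.0814) - (-0.0186)
= 0.1001

0.1001


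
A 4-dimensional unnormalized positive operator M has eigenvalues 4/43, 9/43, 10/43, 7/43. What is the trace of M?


tr(M) = sum of eigenvalues
= 4/43 + 9/43 + 10/43 + 7/43
= 30/43
= 0.6977

0.6977


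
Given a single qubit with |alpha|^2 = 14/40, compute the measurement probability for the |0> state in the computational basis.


|alpha|^2 = 14/40 = 0.3500
|beta|^2 = 1 - 14/40 = 26/40 = 0.6500
P(|0>) = |alpha|^2 = 0.3500

0.3500


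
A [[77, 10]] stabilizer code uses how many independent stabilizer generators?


For an [[n,k]] stabilizer code:
Number of stabilizer generators = n - k
= 77 - 10
= 67

67


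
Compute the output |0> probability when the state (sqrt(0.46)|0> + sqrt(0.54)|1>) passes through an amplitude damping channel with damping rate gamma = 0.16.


For amplitude damping with parameter gamma on state sqrt(a)|0> + sqrt(b)|1>:
alpha^2 = 0.46, beta^2 = 0.54
P(|0>) = alpha^2 + gamma * beta^2
= 0.46 + 0.16 * 0.54
= 0.46 + 0.0864
= 0.5464

0.5464


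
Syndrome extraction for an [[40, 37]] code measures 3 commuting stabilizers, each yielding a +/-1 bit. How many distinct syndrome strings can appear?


Each stabilizer generator gives a binary (+1 or -1) measurement outcome.
With 3 independent generators:
Total syndromes = 2^3
= 8

8


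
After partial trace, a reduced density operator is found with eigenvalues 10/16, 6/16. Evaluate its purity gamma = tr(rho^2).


tr(rho^2) = sum of eigenvalues squared
= (10/16)^2 + (6/16)^2
= (100 + 36) / 256
= 136/256
= 0.5312

0.5312


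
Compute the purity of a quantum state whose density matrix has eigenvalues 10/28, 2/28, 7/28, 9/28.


tr(rho^2) = sum of eigenvalues squared
= (10/28)^2 + (2/28)^2 + (7/28)^2 + (9/28)^2
= (100 + 4 + 49 + 81) / 784
= 234/784
= 0.2985

0.2985


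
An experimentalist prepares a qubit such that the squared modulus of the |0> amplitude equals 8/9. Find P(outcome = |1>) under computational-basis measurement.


|alpha|^2 = 8/9 = 0.8889
|beta|^2 = 1 - 8/9 = 1/9 = 0.1111
P(|1>) = |beta|^2 = 0.1111

0.1111


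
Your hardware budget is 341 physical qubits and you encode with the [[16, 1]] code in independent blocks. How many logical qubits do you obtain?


Each code block uses 16 physical qubits for 1 logical qubit(s).
Number of complete blocks = floor(341 / 16) = 21
Logical qubits = 21 * 1
= 21

21


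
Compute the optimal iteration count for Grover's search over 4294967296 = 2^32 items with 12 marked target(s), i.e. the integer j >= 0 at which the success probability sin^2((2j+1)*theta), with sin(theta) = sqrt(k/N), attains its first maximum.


After j Grover iterations the success probability is P(j) = sin^2((2j+1)*theta), where sin(theta) = sqrt(k/N).
N = 2^32 = 4294967296, k = 12
sin(theta) = sqrt(k/N) = 5.285799584e-05
theta = arcsin(sqrt(k/N)) = 5.285799586e-05 rad
P(j) reaches its first maximum when (2j+1)*theta is as close as possible to pi/2, i.e. j = round(pi/(4*theta) - 1/2).
pi/(4*theta) - 1/2 = 14858.1444
(For comparison, the common estimate pi/4 * sqrt(N/k) = 14858.6444; the exact maximiser is used here.)
Optimal iterations = 14858

14858


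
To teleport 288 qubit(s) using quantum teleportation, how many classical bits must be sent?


Quantum teleportation requires 2 classical bits per qubit teleported.
288 qubit(s) -> 2 * 288 = 576 classical bits

576


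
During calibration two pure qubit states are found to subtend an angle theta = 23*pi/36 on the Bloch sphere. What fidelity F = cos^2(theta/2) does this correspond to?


For states separated by angle theta on Bloch sphere:
F = cos^2(theta/2)
theta = 23*pi/36 = 2.0071
theta/2 = 1.0036
cos(theta/2) = 0.5373
F = 0.2887

0.2887


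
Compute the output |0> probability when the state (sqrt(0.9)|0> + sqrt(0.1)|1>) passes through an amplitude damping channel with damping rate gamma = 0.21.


For amplitude damping with parameter gamma on state sqrt(a)|0> + sqrt(b)|1>:
alpha^2 = 0.9, beta^2 = 0.1
P(|0>) = alpha^2 + gamma * beta^2
= 0.9 + 0.21 * 0.1
= 0.9 + 0.0210
= 0.9210

0.9210


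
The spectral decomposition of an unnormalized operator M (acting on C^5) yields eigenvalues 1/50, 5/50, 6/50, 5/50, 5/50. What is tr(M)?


tr(M) = sum of eigenvalues
= 1/50 + 5/50 + 6/50 + 5/50 + 5/50
= 22/50
= 0.4400

0.4400


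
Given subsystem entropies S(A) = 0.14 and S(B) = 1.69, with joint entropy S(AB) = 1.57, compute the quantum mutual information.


I(A:B) = S(A) + S(B) - S(AB)
= 0.14 + 1.69 - 1.57
= 0.2600

0.2600


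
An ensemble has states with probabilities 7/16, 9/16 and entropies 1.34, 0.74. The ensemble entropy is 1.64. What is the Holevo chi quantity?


chi = S(rho) - sum_i p_i * S(rho_i)
Weighted entropy = 7/16 * 1.34 + 9/16 * 0.74
= 1.0025
chi = 1.64 - 1.0025
= 0.6375

0.6375


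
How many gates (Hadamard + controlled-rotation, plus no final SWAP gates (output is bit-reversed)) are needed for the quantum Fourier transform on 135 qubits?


Hadamard gates: 135
Controlled rotations: n*(n-1)/2 = 135*134/2 = 9045
SWAP gates: 0 (omitted)
Total = 135 + 9045
= 9180

9180


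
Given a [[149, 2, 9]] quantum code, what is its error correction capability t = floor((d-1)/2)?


Code parameters: [[149, 2, 9]], distance d = 9.
Number of correctable errors = floor((d-1)/2)
= floor((9 - 1)/2)
= floor(8/2)
= 4

4


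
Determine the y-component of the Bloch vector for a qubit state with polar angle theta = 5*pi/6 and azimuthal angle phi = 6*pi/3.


theta = 2.6180, phi = 6.2832
r_y = sin(theta)*sin(phi) = 0.5000 * 0.0000
r_y = 0.0000

0.0000


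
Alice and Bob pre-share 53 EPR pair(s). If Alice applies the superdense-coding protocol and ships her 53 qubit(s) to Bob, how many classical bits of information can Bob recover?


Superdense coding allows 2 classical bits per shared entangled pair.
53 pair(s) -> 2 * 53 = 106 classical bits

106


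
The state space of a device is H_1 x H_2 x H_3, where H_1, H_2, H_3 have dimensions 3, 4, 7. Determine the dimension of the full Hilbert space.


dim(H_1 x H_2 x H_3) = 3 * 4 * 7
= 12 * 7
= 84

84


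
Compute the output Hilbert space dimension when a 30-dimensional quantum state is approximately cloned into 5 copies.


Output space = H^(tensor 5) where dim(H) = 30
dim = 30^5
= 900 (after 2 factors)
= 27000 (after 3 factors)
= 810000 (after 4 factors)
= 24300000 (after 5 factors)
= 24300000

24300000


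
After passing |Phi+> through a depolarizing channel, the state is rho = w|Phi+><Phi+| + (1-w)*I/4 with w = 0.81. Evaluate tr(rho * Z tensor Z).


|Phi+> = (|00> + |11>)/sqrt(2)
For the pure Bell state, <Z_A Z_B> = +1 (Bell-state Pauli correlator).
The maximally-mixed part I/4 has tr(I/4 * P tensor P) = 0 for any traceless Pauli P.
So <Z_A Z_B>_rho = w * (+1) + (1 - w) * 0
= 0.81 * (+1)
= 0.8100

0.8100


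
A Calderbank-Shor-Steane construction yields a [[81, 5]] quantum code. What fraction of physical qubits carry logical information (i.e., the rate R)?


Code rate R = k/n
= 5/81
= 0.0617

0.0617


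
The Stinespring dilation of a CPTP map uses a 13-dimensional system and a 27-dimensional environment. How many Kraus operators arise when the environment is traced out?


Tracing out the environment in an orthonormal basis {|i>_E} gives Kraus operators K_i = <i|_E U |0>_E.
Number of Kraus operators = dim(H_env) = d_env
= 27

27


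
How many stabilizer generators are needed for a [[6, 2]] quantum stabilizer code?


For an [[n,k]] stabilizer code:
Number of stabilizer generators = n - k
= 6 - 2
= 4

4


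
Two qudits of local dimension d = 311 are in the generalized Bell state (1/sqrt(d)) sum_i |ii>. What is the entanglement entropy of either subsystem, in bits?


For a maximally entangled state in d x d:
S = log2(d) = log2(311)
= 8.2808

8.2808


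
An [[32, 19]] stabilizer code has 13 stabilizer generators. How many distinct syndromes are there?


Each stabilizer generator gives a binary (+1 or -1) measurement outcome.
With 13 independent generators:
Total syndromes = 2^13
= 8192

8192


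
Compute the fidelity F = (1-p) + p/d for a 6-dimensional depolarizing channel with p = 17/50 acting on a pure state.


F = (1-p) + p/d
= (1 - 0.3400) + 0.3400/6
= 0.6600 + 0.0567
= 0.7167

0.7167


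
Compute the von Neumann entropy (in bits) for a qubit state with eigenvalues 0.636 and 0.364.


S = -p*log2(p) - (1-p)*log2(1-p)
p = 0.6360, 1-p = 0.3640
= -0.6360 * log2(0.6360) - 0.3640 * log2(0.3640)
= -(-0.4152) - (-0.5307)
= 0.9460

0.9460


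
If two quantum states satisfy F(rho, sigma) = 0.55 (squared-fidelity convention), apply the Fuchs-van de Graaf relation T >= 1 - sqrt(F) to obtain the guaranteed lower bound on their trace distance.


Fuchs-van de Graaf (squared-fidelity convention): 1 - sqrt(F) <= T <= sqrt(1 - F).
Lower bound: T >= 1 - sqrt(F)
sqrt(F) = sqrt(0.55) = 0.7416
T >= 1 - 0.7416
T >= 0.2584

0.2584


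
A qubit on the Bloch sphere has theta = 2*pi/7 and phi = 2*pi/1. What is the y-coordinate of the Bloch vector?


theta = 0.8976, phi = 6.2832
r_y = sin(theta)*sin(phi) = 0.7818 * 0.0000
r_y = 0.0000

0.0000


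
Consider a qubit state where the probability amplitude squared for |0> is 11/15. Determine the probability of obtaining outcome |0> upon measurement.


|alpha|^2 = 11/15 = 0.7333
|beta|^2 = 1 - 11/15 = 4/15 = 0.2667
P(|0>) = |alpha|^2 = 0.7333

0.7333


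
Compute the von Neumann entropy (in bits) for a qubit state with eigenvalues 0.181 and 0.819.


S = -p*log2(p) - (1-p)*log2(1-p)
p = 0.1810, 1-p = 0.8190
= -0.1810 * log2(0.1810) - 0.8190 * log2(0.8190)
= -(-0.4463) - (-0.2359)
= 0.6823

0.6823


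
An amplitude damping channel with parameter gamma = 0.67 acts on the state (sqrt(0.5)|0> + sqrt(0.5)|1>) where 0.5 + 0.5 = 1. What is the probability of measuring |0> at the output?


For amplitude damping with parameter gamma on state sqrt(a)|0> + sqrt(b)|1>:
alpha^2 = 0.5, beta^2 = 0.5
P(|0>) = alpha^2 + gamma * beta^2
= 0.5 + 0.67 * 0.5
= 0.5 + 0.3350
= 0.8350

0.8350


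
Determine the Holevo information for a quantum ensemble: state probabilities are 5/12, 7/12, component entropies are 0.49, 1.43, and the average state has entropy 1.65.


chi = S(rho) - sum_i p_i * S(rho_i)
Weighted entropy = 5/12 * 0.49 + 7/12 * 1.43
= 1.0383
chi = 1.65 - 1.0383
= 0.6117

0.6117


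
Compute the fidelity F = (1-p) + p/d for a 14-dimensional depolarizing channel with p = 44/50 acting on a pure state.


F = (1-p) + p/d
= (1 - 0.8800) + 0.8800/14
= 0.1200 + 0.0629
= 0.1829

0.1829


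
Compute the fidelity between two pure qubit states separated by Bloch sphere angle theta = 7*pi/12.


For states separated by angle theta on Bloch sphere:
F = cos^2(theta/2)
theta = 7*pi/12 = 1.8326
theta/2 = 0.9163
cos(theta/2) = 0.6088
F = 0.3706

0.3706


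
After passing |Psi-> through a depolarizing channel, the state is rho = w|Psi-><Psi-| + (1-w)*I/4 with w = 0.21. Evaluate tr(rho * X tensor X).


|Psi-> = (|01> - |10>)/sqrt(2)
For the pure Bell state, <X_A X_B> = -1 (Bell-state Pauli correlator).
The maximally-mixed part I/4 has tr(I/4 * P tensor P) = 0 for any traceless Pauli P.
So <X_A X_B>_rho = w * (-1) + (1 - w) * 0
= 0.21 * (-1)
= -0.2100

-0.2100


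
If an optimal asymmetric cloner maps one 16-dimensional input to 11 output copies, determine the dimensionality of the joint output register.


Output space = H^(tensor 11) where dim(H) = 16
dim = 16^11
= 256 (after 2 factors)
= 4096 (after 3 factors)
= 65536 (after 4 factors)
= 1048576 (after 5 factors)
= 16777216 (after 6 factors)
= 268435456 (after 7 factors)
= 4294967296 (after 8 factors)
= 68719476736 (after 9 factors)
= 1099511627776 (after 10 factors)
= 17592186044416 (after 11 factors)
= 17592186044416

17592186044416


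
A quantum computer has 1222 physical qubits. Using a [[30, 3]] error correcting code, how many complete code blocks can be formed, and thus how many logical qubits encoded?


Each code block uses 30 physical qubits for 3 logical qubit(s).
Number of complete blocks = floor(1222 / 30) = 40
Logical qubits = 40 * 3
= 120

120


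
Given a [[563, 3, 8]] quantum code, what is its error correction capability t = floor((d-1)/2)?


Code parameters: [[563, 3, 8]], distance d = 8.
Number of correctable errors = floor((d-1)/2)
= floor((8 - 1)/2)
= floor(7/2)
= 3

3


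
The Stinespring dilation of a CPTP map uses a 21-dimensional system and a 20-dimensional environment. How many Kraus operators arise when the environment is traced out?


Tracing out the environment in an orthonormal basis {|i>_E} gives Kraus operators K_i = <i|_E U |0>_E.
Number of Kraus operators = dim(H_env) = d_env
= 20

20


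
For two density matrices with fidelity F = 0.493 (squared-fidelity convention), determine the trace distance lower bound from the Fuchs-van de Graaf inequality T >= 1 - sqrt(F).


Fuchs-van de Graaf (squared-fidelity convention): 1 - sqrt(F) <= T <= sqrt(1 - F).
Lower bound: T >= 1 - sqrt(F)
sqrt(F) = sqrt(0.493) = 0.7021
T >= 1 - 0.7021
T >= 0.2979

0.2979


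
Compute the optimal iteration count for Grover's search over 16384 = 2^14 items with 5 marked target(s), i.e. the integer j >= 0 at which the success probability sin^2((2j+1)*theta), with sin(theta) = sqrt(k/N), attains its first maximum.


After j Grover iterations the success probability is P(j) = sin^2((2j+1)*theta), where sin(theta) = sqrt(k/N).
N = 2^14 = 16384, k = 5
sin(theta) = sqrt(k/N) = 0.01746928107
theta = arcsin(sqrt(k/N)) = 0.01747016973 rad
P(j) reaches its first maximum when (2j+1)*theta is as close as possible to pi/2, i.e. j = round(pi/(4*theta) - 1/2).
pi/(4*theta) - 1/2 = 44.4565
(For comparison, the common estimate pi/4 * sqrt(N/k) = 44.9588; the exact maximiser is used here.)
Optimal iterations = 44

44


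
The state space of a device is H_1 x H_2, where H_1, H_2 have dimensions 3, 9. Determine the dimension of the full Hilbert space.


dim(H_1 x H_2) = 3 * 9
= 27

27


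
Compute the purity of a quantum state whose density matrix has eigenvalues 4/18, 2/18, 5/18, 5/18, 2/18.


tr(rho^2) = sum of eigenvalues squared
= (4/18)^2 + (2/18)^2 + (5/18)^2 + (5/18)^2 + (2/18)^2
= (16 + 4 + 25 + 25 + 4) / 324
= 74/324
= 0.2284

0.2284


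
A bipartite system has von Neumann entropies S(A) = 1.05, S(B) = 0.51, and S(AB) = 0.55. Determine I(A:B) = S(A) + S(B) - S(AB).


I(A:B) = S(A) + S(B) - S(AB)
= 1.05 + 0.51 - 0.55
= 1.0100

1.0100


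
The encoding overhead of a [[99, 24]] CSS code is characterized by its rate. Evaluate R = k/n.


Code rate R = k/n
= 24/99
= 0.2424

0.2424


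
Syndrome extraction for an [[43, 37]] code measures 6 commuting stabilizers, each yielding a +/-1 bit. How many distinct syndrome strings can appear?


Each stabilizer generator gives a binary (+1 or -1) measurement outcome.
With 6 independent generators:
Total syndromes = 2^6
= 64

64


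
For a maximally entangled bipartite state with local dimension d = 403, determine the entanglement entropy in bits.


For a maximally entangled state in d x d:
S = log2(d) = log2(403)
= 8.6546

8.6546


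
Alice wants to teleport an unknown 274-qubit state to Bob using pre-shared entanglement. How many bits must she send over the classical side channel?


Quantum teleportation requires 2 classical bits per qubit teleported.
274 qubit(s) -> 2 * 274 = 548 classical bits

548


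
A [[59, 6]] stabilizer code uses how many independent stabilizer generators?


For an [[n,k]] stabilizer code:
Number of stabilizer generators = n - k
= 59 - 6
= 53

53


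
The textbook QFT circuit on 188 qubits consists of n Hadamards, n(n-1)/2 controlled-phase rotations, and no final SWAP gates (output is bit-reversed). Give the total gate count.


Hadamard gates: 188
Controlled rotations: n*(n-1)/2 = 188*187/2 = 17578
SWAP gates: 0 (omitted)
Total = 188 + 17578
= 17766

17766


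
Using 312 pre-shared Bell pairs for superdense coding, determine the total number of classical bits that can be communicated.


Superdense coding allows 2 classical bits per shared entangled pair.
312 pair(s) -> 2 * 312 = 624 classical bits

624


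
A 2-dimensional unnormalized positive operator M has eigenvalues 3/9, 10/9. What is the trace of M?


tr(M) = sum of eigenvalues
= 3/9 + 10/9
= 13/9
= 1.4444

1.4444


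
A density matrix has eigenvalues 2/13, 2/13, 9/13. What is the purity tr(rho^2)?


tr(rho^2) = sum of eigenvalues squared
= (2/13)^2 + (2/13)^2 + (9/13)^2
= (4 + 4 + 81) / 169
= 89/169
= 0.5266

0.5266


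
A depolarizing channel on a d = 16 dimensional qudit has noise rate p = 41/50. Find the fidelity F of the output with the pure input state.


F = (1-p) + p/d
= (1 - 0.8200) + 0.8200/16
= 0.1800 + 0.0512
= 0.2313

0.2313


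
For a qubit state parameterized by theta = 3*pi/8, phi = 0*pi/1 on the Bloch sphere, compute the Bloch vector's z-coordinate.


theta = 1.1781, phi = 0.0000
r_z = cos(theta) = 0.3827

0.3827


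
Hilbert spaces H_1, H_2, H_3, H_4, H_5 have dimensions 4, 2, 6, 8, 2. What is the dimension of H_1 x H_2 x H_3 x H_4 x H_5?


dim(H_1 x H_2 x H_3 x H_4 x H_5) = 4 * 2 * 6 * 8 * 2
= 8 * 6 * 8 * 2
= 48 * 8 * 2
= 384 * 2
= 768

768


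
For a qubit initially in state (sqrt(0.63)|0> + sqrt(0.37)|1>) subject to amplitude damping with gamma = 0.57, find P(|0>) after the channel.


For amplitude damping with parameter gamma on state sqrt(a)|0> + sqrt(b)|1>:
alpha^2 = 0.63, beta^2 = 0.37
P(|0>) = alpha^2 + gamma * beta^2
= 0.63 + 0.57 * 0.37
= 0.63 + 0.2109
= 0.8409

0.8409


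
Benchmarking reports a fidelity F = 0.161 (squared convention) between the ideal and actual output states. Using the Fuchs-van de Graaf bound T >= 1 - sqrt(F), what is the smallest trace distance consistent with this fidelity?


Fuchs-van de Graaf (squared-fidelity convention): 1 - sqrt(F) <= T <= sqrt(1 - F).
Lower bound: T >= 1 - sqrt(F)
sqrt(F) = sqrt(0.161) = 0.4012
T >= 1 - 0.4012
T >= 0.5988

0.5988


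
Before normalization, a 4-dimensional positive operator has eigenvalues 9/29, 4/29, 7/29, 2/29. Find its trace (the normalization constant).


tr(M) = sum of eigenvalues
= 9/29 + 4/29 + 7/29 + 2/29
= 22/29
= 0.7586

0.7586


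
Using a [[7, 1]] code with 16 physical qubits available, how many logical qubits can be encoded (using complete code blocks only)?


Each code block uses 7 physical qubits for 1 logical qubit(s).
Number of complete blocks = floor(16 / 7) = 2
Logical qubits = 2 * 1
= 2

2


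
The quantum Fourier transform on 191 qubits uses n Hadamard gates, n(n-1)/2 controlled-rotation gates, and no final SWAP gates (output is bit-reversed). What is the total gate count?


Hadamard gates: 191
Controlled rotations: n*(n-1)/2 = 191*190/2 = 18145
SWAP gates: 0 (omitted)
Total = 191 + 18145
= 18336

18336


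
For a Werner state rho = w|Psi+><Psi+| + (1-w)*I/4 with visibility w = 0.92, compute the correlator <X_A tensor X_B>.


|Psi+> = (|01> + |10>)/sqrt(2)
For the pure Bell state, <X_A X_B> = +1 (Bell-state Pauli correlator).
The maximally-mixed part I/4 has tr(I/4 * P tensor P) = 0 for any traceless Pauli P.
So <X_A X_B>_rho = w * (+1) + (1 - w) * 0
= 0.92 * (+1)
= 0.9200

0.9200


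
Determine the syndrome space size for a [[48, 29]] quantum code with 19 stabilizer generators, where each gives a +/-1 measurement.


Each stabilizer generator gives a binary (+1 or -1) measurement outcome.
With 19 independent generators:
Total syndromes = 2^19
= 524288

524288


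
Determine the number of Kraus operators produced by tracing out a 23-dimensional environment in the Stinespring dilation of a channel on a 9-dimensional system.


Tracing out the environment in an orthonormal basis {|i>_E} gives Kraus operators K_i = <i|_E U |0>_E.
Number of Kraus operators = dim(H_env) = d_env
= 23

23


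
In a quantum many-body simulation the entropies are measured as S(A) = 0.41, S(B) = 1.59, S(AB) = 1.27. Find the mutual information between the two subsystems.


I(A:B) = S(A) + S(B) - S(AB)
= 0.41 + 1.59 - 1.27
= 0.7300

0.7300


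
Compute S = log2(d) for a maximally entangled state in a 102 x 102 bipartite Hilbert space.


For a maximally entangled state in d x d:
S = log2(d) = log2(102)
= 6.6724

6.6724


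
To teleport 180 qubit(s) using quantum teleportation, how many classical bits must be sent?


Quantum teleportation requires 2 classical bits per qubit teleported.
180 qubit(s) -> 2 * 180 = 360 classical bits

360


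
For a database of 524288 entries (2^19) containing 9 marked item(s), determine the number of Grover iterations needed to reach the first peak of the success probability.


After j Grover iterations the success probability is P(j) = sin^2((2j+1)*theta), where sin(theta) = sqrt(k/N).
N = 2^19 = 524288, k = 9
sin(theta) = sqrt(k/N) = 0.004143203796
theta = arcsin(sqrt(k/N)) = 0.00414321565 rad
P(j) reaches its first maximum when (2j+1)*theta is as close as possible to pi/2, i.e. j = round(pi/(4*theta) - 1/2).
pi/(4*theta) - 1/2 = 189.0625
(For comparison, the common estimate pi/4 * sqrt(N/k) = 189.5630; the exact maximiser is used here.)
Optimal iterations = 189

189


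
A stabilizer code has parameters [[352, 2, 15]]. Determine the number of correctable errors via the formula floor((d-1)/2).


Code parameters: [[352, 2, 15]], distance d = 15.
Number of correctable errors = floor((d-1)/2)
= floor((15 - 1)/2)
= floor(14/2)
= 7

7


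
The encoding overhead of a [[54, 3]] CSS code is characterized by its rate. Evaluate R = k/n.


Code rate R = k/n
= 3/54
= 0.0556

0.0556


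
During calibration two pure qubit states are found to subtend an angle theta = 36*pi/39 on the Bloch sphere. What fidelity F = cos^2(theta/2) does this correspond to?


For states separated by angle theta on Bloch sphere:
F = cos^2(theta/2)
theta = 36*pi/39 = 2.8999
theta/2 = 1.4500
cos(theta/2) = 0.1205
F = 0.0145

0.0145


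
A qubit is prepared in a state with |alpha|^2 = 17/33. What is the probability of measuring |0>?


|alpha|^2 = 17/33 = 0.5152
|beta|^2 = 1 - 17/33 = 16/33 = 0.4848
P(|0>) = |alpha|^2 = 0.5152

0.5152


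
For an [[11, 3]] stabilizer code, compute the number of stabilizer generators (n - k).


For an [[n,k]] stabilizer code:
Number of stabilizer generators = n - k
= 11 - 3
= 8

8


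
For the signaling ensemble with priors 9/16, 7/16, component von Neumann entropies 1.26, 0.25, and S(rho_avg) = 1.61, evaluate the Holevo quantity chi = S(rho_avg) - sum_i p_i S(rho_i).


chi = S(rho) - sum_i p_i * S(rho_i)
Weighted entropy = 9/16 * 1.26 + 7/16 * 0.25
= 0.8181
chi = 1.61 - 0.8181
= 0.7919

0.7919


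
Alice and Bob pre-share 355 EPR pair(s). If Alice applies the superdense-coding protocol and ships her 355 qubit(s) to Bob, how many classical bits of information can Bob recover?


Superdense coding allows 2 classical bits per shared entangled pair.
355 pair(s) -> 2 * 355 = 710 classical bits

710


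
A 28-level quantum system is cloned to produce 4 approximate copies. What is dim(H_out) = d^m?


Output space = H^(tensor 4) where dim(H) = 28
dim = 28^4
= 784 (after 2 factors)
= 21952 (after 3 factors)
= 614656 (after 4 factors)
= 614656

614656


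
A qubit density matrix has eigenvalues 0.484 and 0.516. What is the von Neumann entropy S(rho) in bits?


S = -p*log2(p) - (1-p)*log2(1-p)
p = 0.4840, 1-p = 0.5160
= -0.4840 * log2(0.4840) - 0.5160 * log2(0.5160)
= -(-0.5067) - (-0.4926)
= 0.9993

0.9993


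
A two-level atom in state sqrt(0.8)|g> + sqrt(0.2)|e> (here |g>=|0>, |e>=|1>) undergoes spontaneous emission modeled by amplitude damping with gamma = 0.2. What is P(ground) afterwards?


For amplitude damping with parameter gamma on state sqrt(a)|0> + sqrt(b)|1>:
alpha^2 = 0.8, beta^2 = 0.2
P(|0>) = alpha^2 + gamma * beta^2
= 0.8 + 0.2 * 0.2
= 0.8 + 0.0400
= 0.8400

0.8400


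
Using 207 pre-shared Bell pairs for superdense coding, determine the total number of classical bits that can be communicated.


Superdense coding allows 2 classical bits per shared entangled pair.
207 pair(s) -> 2 * 207 = 414 classical bits

414


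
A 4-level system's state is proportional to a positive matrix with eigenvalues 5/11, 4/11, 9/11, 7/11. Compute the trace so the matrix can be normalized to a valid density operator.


tr(M) = sum of eigenvalues
= 5/11 + 4/11 + 9/11 + 7/11
= 25/11
= 2.2727

2.2727


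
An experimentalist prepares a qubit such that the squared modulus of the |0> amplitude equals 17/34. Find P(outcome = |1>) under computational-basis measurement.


|alpha|^2 = 17/34 = 0.5000
|beta|^2 = 1 - 17/34 = 17/34 = 0.5000
P(|1>) = |beta|^2 = 0.5000

0.5000


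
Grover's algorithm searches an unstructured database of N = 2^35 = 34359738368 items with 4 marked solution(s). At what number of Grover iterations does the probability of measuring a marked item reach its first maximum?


After j Grover iterations the success probability is P(j) = sin^2((2j+1)*theta), where sin(theta) = sqrt(k/N).
N = 2^35 = 34359738368, k = 4
sin(theta) = sqrt(k/N) = 1.078959322e-05
theta = arcsin(sqrt(k/N)) = 1.078959322e-05 rad
P(j) reaches its first maximum when (2j+1)*theta is as close as possible to pi/2, i.e. j = round(pi/(4*theta) - 1/2).
pi/(4*theta) - 1/2 = 72791.6941
(For comparison, the common estimate pi/4 * sqrt(N/k) = 72792.1941; the exact maximiser is used here.)
Optimal iterations = 72792

72792


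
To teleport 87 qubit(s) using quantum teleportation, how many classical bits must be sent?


Quantum teleportation requires 2 classical bits per qubit teleported.
87 qubit(s) -> 2 * 87 = 174 classical bits

174


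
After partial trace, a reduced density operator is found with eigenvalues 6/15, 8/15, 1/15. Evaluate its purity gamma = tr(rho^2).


tr(rho^2) = sum of eigenvalues squared
= (6/15)^2 + (8/15)^2 + (1/15)^2
= (36 + 64 + 1) / 225
= 101/225
= 0.4489

0.4489


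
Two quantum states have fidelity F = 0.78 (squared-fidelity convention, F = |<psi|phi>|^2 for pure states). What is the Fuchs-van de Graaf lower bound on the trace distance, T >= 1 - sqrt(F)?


Fuchs-van de Graaf (squared-fidelity convention): 1 - sqrt(F) <= T <= sqrt(1 - F).
Lower bound: T >= 1 - sqrt(F)
sqrt(F) = sqrt(0.78) = 0.8832
T >= 1 - 0.8832
T >= 0.1168

0.1168


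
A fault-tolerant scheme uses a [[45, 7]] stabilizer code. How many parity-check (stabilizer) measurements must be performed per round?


For an [[n,k]] stabilizer code:
Number of stabilizer generators = n - k
= 45 - 7
= 38

38


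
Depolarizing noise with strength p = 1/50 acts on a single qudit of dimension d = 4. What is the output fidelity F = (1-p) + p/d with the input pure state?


F = (1-p) + p/d
= (1 - 0.0200) + 0.0200/4
= 0.9800 + 0.0050
= 0.9850

0.9850


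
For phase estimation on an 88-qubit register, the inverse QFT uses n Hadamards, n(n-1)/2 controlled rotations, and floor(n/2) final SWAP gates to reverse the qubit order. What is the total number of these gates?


Hadamard gates: 88
Controlled rotations: n*(n-1)/2 = 88*87/2 = 3828
SWAP gates: floor(n/2) = floor(88/2) = 44
Total = 88 + 3828 + 44
= 3960

3960


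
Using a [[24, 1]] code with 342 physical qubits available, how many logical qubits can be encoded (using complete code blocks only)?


Each code block uses 24 physical qubits for 1 logical qubit(s).
Number of complete blocks = floor(342 / 24) = 14
Logical qubits = 14 * 1
= 14

14


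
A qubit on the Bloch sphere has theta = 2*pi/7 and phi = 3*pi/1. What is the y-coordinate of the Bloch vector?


theta = 0.8976, phi = 9.4248
r_y = sin(theta)*sin(phi) = 0.7818 * 0.0000
r_y = 0.0000

0.0000


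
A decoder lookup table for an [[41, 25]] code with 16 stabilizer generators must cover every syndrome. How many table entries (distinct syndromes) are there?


Each stabilizer generator gives a binary (+1 or -1) measurement outcome.
With 16 independent generators:
Total syndromes = 2^16
= 65536

65536


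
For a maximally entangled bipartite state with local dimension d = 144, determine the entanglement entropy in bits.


For a maximally entangled state in d x d:
S = log2(d) = log2(144)
= 7.1699

7.1699


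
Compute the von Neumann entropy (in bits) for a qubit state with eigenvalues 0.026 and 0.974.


S = -p*log2(p) - (1-p)*log2(1-p)
p = 0.0260, 1-p = 0.9740
= -0.0260 * log2(0.0260) - 0.9740 * log2(0.9740)
= -(-0.1369) - (-0.0370)
= 0.1739

0.1739


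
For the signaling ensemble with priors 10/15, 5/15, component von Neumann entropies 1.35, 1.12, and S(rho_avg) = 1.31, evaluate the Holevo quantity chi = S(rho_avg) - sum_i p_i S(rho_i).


chi = S(rho) - sum_i p_i * S(rho_i)
Weighted entropy = 10/15 * 1.35 + 5/15 * 1.12
= 1.2733
chi = 1.31 - 1.2733
= 0.0367

0.0367
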